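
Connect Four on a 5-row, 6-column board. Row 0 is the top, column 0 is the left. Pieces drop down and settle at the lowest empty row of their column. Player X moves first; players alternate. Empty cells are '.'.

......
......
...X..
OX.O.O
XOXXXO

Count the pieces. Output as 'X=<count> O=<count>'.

X=6 O=5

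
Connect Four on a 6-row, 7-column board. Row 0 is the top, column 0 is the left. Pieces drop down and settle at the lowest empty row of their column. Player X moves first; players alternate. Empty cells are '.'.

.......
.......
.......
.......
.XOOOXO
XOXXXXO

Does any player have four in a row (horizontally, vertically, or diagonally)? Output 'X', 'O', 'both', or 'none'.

X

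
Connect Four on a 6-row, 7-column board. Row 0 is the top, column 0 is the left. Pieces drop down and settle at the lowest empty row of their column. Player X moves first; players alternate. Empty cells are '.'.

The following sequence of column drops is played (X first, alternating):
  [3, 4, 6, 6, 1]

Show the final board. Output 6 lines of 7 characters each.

Move 1: X drops in col 3, lands at row 5
Move 2: O drops in col 4, lands at row 5
Move 3: X drops in col 6, lands at row 5
Move 4: O drops in col 6, lands at row 4
Move 5: X drops in col 1, lands at row 5

Answer: .......
.......
.......
.......
......O
.X.XO.X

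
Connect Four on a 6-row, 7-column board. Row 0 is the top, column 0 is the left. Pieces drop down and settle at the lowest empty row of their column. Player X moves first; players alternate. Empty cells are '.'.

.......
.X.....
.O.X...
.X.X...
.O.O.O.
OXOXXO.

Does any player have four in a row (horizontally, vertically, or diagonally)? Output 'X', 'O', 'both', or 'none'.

none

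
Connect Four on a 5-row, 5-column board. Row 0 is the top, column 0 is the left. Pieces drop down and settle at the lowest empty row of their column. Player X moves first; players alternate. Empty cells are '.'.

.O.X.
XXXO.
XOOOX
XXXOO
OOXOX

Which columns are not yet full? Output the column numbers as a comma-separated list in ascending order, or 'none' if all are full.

col 0: top cell = '.' → open
col 1: top cell = 'O' → FULL
col 2: top cell = '.' → open
col 3: top cell = 'X' → FULL
col 4: top cell = '.' → open

Answer: 0,2,4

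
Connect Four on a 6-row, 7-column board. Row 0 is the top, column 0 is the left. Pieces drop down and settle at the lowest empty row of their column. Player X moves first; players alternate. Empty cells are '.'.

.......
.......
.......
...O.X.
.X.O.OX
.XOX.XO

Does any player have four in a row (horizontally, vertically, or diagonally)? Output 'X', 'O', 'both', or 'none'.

none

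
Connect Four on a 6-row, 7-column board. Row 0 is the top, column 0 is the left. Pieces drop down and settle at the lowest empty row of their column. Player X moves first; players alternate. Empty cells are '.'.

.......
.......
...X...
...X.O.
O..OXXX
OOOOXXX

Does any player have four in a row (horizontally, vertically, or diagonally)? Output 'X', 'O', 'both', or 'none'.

O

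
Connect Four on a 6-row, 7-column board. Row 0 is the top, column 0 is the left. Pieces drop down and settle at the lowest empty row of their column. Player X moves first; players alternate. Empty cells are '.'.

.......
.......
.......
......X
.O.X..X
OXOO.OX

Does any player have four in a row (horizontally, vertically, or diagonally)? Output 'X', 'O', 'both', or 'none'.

none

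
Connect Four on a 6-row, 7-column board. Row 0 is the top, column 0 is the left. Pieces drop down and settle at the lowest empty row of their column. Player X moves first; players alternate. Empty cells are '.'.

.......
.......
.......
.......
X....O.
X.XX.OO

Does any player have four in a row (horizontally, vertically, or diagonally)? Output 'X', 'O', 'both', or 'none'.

none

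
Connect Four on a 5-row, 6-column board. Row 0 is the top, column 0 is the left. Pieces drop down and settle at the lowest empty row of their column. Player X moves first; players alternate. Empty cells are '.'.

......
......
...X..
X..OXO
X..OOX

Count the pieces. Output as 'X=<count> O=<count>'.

X=5 O=4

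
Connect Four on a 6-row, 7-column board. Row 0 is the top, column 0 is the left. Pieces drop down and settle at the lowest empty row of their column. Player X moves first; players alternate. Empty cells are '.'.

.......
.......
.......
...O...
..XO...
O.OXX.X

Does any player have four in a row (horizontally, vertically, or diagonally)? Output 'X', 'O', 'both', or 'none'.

none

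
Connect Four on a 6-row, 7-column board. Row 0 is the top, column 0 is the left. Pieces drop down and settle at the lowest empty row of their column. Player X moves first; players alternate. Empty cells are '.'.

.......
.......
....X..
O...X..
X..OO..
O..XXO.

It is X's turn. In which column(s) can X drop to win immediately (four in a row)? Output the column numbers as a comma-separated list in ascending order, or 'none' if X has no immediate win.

col 0: drop X → no win
col 1: drop X → no win
col 2: drop X → no win
col 3: drop X → no win
col 4: drop X → no win
col 5: drop X → no win
col 6: drop X → no win

Answer: none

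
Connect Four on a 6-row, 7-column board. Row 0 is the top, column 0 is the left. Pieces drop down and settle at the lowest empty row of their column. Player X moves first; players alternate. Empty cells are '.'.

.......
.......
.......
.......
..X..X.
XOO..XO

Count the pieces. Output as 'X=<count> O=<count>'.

X=4 O=3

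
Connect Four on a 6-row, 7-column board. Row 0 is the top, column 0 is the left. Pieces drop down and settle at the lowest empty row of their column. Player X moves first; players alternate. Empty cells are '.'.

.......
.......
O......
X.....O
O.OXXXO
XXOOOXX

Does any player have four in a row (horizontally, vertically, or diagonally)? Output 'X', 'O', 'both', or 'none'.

none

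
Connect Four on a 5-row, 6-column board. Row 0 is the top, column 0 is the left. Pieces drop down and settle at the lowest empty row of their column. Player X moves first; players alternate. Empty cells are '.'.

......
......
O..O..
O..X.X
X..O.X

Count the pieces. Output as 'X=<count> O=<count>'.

X=4 O=4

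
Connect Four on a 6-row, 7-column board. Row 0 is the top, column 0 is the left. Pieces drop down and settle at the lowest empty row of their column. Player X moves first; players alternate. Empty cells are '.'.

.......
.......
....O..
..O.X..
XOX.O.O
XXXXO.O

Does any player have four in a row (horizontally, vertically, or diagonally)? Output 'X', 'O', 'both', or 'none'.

X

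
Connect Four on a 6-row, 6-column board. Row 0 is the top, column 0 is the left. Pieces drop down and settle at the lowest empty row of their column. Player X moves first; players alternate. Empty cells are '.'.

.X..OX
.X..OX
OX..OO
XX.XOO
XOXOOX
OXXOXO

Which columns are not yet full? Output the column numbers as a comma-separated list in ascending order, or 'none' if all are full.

Answer: 0,2,3

Derivation:
col 0: top cell = '.' → open
col 1: top cell = 'X' → FULL
col 2: top cell = '.' → open
col 3: top cell = '.' → open
col 4: top cell = 'O' → FULL
col 5: top cell = 'X' → FULL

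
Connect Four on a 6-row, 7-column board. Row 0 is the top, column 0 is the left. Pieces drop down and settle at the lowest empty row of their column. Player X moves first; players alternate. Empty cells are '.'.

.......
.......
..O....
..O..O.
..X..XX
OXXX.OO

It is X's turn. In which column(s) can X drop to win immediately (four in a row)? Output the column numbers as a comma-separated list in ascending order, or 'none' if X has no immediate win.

col 0: drop X → no win
col 1: drop X → no win
col 2: drop X → no win
col 3: drop X → no win
col 4: drop X → WIN!
col 5: drop X → no win
col 6: drop X → no win

Answer: 4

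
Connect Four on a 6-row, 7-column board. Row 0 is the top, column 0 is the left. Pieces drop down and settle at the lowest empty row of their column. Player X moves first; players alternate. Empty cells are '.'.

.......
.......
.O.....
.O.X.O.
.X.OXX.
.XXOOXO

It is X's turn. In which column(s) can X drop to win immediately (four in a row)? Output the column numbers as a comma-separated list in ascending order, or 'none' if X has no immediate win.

Answer: none

Derivation:
col 0: drop X → no win
col 1: drop X → no win
col 2: drop X → no win
col 3: drop X → no win
col 4: drop X → no win
col 5: drop X → no win
col 6: drop X → no win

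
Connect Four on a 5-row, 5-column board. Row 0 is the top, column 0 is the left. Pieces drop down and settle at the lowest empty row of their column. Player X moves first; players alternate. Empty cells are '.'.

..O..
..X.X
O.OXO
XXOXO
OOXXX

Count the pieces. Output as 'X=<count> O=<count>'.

X=9 O=8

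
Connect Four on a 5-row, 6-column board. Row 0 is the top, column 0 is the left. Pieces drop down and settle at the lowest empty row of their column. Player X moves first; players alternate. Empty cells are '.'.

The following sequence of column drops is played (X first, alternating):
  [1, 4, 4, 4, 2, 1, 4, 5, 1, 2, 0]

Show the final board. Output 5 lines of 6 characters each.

Answer: ......
....X.
.X..O.
.OO.X.
XXX.OO

Derivation:
Move 1: X drops in col 1, lands at row 4
Move 2: O drops in col 4, lands at row 4
Move 3: X drops in col 4, lands at row 3
Move 4: O drops in col 4, lands at row 2
Move 5: X drops in col 2, lands at row 4
Move 6: O drops in col 1, lands at row 3
Move 7: X drops in col 4, lands at row 1
Move 8: O drops in col 5, lands at row 4
Move 9: X drops in col 1, lands at row 2
Move 10: O drops in col 2, lands at row 3
Move 11: X drops in col 0, lands at row 4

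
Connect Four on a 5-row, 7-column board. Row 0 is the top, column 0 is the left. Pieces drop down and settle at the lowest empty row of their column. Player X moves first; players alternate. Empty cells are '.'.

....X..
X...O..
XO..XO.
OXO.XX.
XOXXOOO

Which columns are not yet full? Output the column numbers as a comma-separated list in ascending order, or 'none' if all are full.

Answer: 0,1,2,3,5,6

Derivation:
col 0: top cell = '.' → open
col 1: top cell = '.' → open
col 2: top cell = '.' → open
col 3: top cell = '.' → open
col 4: top cell = 'X' → FULL
col 5: top cell = '.' → open
col 6: top cell = '.' → open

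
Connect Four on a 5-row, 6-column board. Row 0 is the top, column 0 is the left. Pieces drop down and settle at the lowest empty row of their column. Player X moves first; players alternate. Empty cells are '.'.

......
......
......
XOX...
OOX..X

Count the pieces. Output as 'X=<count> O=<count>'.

X=4 O=3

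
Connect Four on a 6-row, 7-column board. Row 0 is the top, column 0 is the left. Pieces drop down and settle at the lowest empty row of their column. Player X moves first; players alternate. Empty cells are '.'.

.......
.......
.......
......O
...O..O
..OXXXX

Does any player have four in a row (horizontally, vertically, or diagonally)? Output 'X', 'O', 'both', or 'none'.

X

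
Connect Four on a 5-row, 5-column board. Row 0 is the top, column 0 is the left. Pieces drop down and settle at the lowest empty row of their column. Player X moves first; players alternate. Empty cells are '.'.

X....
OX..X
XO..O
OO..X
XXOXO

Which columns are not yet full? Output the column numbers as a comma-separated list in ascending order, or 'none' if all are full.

col 0: top cell = 'X' → FULL
col 1: top cell = '.' → open
col 2: top cell = '.' → open
col 3: top cell = '.' → open
col 4: top cell = '.' → open

Answer: 1,2,3,4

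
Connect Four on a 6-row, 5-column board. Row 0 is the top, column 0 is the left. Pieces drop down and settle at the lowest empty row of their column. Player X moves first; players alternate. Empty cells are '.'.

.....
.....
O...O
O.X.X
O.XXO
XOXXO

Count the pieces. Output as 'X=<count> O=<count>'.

X=7 O=7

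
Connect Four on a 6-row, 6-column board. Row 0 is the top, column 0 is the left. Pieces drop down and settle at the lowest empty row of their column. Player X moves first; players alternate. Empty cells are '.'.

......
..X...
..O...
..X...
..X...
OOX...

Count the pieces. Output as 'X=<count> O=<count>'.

X=4 O=3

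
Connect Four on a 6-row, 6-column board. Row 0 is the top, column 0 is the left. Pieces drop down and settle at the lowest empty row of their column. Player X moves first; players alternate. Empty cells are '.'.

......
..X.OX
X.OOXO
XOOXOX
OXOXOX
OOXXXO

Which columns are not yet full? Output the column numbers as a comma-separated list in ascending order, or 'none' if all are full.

col 0: top cell = '.' → open
col 1: top cell = '.' → open
col 2: top cell = '.' → open
col 3: top cell = '.' → open
col 4: top cell = '.' → open
col 5: top cell = '.' → open

Answer: 0,1,2,3,4,5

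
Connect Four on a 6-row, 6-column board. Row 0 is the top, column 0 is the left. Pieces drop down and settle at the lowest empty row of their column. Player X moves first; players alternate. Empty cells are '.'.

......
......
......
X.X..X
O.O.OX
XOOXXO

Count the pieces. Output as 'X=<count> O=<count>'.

X=7 O=6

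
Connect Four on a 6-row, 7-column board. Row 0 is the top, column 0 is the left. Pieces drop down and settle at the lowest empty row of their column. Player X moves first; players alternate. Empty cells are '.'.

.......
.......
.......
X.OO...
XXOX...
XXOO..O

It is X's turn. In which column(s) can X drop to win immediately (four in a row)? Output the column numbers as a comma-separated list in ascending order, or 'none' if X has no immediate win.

Answer: 0

Derivation:
col 0: drop X → WIN!
col 1: drop X → no win
col 2: drop X → no win
col 3: drop X → no win
col 4: drop X → no win
col 5: drop X → no win
col 6: drop X → no win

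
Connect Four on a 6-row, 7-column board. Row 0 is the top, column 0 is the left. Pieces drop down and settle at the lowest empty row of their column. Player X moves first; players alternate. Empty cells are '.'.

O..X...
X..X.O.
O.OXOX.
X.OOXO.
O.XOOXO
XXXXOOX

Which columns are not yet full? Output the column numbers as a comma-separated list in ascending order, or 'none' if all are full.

Answer: 1,2,4,5,6

Derivation:
col 0: top cell = 'O' → FULL
col 1: top cell = '.' → open
col 2: top cell = '.' → open
col 3: top cell = 'X' → FULL
col 4: top cell = '.' → open
col 5: top cell = '.' → open
col 6: top cell = '.' → open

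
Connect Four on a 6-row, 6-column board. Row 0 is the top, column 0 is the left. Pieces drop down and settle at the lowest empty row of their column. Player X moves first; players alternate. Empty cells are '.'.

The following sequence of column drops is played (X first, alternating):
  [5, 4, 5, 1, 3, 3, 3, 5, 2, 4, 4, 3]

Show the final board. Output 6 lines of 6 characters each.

Move 1: X drops in col 5, lands at row 5
Move 2: O drops in col 4, lands at row 5
Move 3: X drops in col 5, lands at row 4
Move 4: O drops in col 1, lands at row 5
Move 5: X drops in col 3, lands at row 5
Move 6: O drops in col 3, lands at row 4
Move 7: X drops in col 3, lands at row 3
Move 8: O drops in col 5, lands at row 3
Move 9: X drops in col 2, lands at row 5
Move 10: O drops in col 4, lands at row 4
Move 11: X drops in col 4, lands at row 3
Move 12: O drops in col 3, lands at row 2

Answer: ......
......
...O..
...XXO
...OOX
.OXXOX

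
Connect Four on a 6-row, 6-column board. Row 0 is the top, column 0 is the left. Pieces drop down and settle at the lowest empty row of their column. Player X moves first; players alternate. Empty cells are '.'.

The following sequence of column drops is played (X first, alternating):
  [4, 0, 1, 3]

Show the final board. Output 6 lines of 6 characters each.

Answer: ......
......
......
......
......
OX.OX.

Derivation:
Move 1: X drops in col 4, lands at row 5
Move 2: O drops in col 0, lands at row 5
Move 3: X drops in col 1, lands at row 5
Move 4: O drops in col 3, lands at row 5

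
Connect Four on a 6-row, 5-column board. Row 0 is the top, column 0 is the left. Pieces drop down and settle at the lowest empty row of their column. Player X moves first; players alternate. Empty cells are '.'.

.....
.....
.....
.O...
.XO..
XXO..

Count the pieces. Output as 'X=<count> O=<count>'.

X=3 O=3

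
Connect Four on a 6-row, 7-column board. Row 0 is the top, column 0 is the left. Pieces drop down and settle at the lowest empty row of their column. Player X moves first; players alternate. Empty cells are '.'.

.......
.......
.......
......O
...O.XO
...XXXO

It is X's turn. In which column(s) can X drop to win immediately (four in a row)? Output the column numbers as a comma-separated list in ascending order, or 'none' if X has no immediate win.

Answer: 2

Derivation:
col 0: drop X → no win
col 1: drop X → no win
col 2: drop X → WIN!
col 3: drop X → no win
col 4: drop X → no win
col 5: drop X → no win
col 6: drop X → no win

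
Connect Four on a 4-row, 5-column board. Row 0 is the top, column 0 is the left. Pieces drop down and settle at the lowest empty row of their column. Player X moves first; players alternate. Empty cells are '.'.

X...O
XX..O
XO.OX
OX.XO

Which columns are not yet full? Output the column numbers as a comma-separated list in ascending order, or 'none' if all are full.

col 0: top cell = 'X' → FULL
col 1: top cell = '.' → open
col 2: top cell = '.' → open
col 3: top cell = '.' → open
col 4: top cell = 'O' → FULL

Answer: 1,2,3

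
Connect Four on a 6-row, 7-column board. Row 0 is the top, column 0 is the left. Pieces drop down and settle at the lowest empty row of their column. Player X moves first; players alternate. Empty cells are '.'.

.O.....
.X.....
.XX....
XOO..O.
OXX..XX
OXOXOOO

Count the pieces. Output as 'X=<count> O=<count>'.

X=10 O=10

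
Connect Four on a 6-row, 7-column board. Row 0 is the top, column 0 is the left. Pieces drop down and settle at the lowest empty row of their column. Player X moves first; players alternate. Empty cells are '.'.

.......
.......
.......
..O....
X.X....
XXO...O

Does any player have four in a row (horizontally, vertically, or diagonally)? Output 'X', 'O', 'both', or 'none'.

none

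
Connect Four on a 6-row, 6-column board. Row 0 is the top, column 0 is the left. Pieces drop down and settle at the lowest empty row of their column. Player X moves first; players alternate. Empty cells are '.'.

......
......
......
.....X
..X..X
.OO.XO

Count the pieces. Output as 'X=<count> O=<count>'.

X=4 O=3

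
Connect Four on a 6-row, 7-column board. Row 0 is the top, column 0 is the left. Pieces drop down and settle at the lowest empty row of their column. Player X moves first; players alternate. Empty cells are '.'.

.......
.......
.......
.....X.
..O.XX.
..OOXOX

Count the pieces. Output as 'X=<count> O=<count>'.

X=5 O=4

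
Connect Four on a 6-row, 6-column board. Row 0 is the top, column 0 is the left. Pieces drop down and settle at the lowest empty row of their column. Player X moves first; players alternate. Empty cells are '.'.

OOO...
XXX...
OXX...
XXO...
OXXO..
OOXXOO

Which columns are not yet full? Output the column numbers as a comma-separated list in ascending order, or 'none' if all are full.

Answer: 3,4,5

Derivation:
col 0: top cell = 'O' → FULL
col 1: top cell = 'O' → FULL
col 2: top cell = 'O' → FULL
col 3: top cell = '.' → open
col 4: top cell = '.' → open
col 5: top cell = '.' → open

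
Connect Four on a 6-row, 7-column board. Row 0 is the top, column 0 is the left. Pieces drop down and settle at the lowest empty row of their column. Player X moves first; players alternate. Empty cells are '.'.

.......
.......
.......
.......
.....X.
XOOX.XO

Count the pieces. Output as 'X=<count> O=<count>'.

X=4 O=3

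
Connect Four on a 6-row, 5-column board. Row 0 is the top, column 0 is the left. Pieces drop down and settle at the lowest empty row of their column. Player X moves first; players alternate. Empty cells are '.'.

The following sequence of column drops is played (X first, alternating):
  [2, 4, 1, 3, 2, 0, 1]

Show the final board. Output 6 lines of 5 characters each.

Move 1: X drops in col 2, lands at row 5
Move 2: O drops in col 4, lands at row 5
Move 3: X drops in col 1, lands at row 5
Move 4: O drops in col 3, lands at row 5
Move 5: X drops in col 2, lands at row 4
Move 6: O drops in col 0, lands at row 5
Move 7: X drops in col 1, lands at row 4

Answer: .....
.....
.....
.....
.XX..
OXXOO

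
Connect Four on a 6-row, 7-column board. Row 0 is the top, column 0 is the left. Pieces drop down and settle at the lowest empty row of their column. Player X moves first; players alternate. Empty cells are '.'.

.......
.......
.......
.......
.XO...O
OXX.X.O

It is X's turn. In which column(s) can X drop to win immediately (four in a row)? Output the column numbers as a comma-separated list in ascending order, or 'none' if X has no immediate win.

Answer: 3

Derivation:
col 0: drop X → no win
col 1: drop X → no win
col 2: drop X → no win
col 3: drop X → WIN!
col 4: drop X → no win
col 5: drop X → no win
col 6: drop X → no win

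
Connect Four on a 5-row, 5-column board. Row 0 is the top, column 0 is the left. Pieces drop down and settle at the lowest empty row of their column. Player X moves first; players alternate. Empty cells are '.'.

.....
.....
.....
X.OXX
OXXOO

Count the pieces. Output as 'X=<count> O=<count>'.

X=5 O=4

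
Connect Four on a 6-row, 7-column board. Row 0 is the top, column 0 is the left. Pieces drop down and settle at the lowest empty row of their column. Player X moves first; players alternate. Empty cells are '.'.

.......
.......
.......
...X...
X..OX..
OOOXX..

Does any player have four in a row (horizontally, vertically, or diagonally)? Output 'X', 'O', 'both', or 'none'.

none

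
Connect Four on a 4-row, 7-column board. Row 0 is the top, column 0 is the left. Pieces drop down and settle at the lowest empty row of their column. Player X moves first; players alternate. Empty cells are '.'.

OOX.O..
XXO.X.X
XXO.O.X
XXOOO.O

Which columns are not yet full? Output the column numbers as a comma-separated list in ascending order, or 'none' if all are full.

col 0: top cell = 'O' → FULL
col 1: top cell = 'O' → FULL
col 2: top cell = 'X' → FULL
col 3: top cell = '.' → open
col 4: top cell = 'O' → FULL
col 5: top cell = '.' → open
col 6: top cell = '.' → open

Answer: 3,5,6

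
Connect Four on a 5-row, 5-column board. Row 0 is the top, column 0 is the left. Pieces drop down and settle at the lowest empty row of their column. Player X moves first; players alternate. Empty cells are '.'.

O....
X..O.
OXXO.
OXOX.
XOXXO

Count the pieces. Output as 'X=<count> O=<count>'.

X=8 O=8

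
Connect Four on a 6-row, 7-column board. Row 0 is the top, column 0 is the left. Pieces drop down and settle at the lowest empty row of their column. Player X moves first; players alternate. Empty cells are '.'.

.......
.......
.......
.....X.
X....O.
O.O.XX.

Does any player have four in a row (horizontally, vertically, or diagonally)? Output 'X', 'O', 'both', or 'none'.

none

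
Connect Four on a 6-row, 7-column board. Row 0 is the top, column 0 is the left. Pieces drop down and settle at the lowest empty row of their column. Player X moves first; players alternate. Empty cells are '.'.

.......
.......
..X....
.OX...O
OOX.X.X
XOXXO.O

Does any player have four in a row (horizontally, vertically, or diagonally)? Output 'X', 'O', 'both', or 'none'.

X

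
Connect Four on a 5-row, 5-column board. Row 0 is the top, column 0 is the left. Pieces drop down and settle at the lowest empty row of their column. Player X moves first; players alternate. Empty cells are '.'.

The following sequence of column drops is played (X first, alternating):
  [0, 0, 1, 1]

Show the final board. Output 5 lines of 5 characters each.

Answer: .....
.....
.....
OO...
XX...

Derivation:
Move 1: X drops in col 0, lands at row 4
Move 2: O drops in col 0, lands at row 3
Move 3: X drops in col 1, lands at row 4
Move 4: O drops in col 1, lands at row 3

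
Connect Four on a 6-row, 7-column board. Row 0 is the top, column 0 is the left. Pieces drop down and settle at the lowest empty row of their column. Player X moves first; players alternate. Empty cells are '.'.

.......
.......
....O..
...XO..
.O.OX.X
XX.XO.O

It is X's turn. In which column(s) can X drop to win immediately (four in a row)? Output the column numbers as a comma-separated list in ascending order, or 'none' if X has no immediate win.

col 0: drop X → no win
col 1: drop X → no win
col 2: drop X → WIN!
col 3: drop X → no win
col 4: drop X → no win
col 5: drop X → no win
col 6: drop X → no win

Answer: 2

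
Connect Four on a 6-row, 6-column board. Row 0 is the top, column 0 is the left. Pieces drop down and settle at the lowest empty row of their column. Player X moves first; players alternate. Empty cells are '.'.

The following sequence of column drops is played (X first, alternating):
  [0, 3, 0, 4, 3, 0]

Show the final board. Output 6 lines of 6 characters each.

Answer: ......
......
......
O.....
X..X..
X..OO.

Derivation:
Move 1: X drops in col 0, lands at row 5
Move 2: O drops in col 3, lands at row 5
Move 3: X drops in col 0, lands at row 4
Move 4: O drops in col 4, lands at row 5
Move 5: X drops in col 3, lands at row 4
Move 6: O drops in col 0, lands at row 3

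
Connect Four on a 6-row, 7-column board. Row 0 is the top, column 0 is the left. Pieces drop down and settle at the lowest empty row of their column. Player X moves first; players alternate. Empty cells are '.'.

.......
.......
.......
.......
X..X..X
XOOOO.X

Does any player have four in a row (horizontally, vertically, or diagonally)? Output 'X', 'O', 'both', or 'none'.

O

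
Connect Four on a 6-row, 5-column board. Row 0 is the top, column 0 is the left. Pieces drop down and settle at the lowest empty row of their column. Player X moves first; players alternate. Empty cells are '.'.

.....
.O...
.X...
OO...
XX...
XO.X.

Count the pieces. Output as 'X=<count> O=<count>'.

X=5 O=4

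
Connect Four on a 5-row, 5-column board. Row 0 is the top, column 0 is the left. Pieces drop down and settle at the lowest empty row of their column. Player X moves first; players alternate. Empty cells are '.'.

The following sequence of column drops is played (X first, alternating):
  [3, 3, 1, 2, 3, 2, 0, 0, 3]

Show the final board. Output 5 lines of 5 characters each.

Move 1: X drops in col 3, lands at row 4
Move 2: O drops in col 3, lands at row 3
Move 3: X drops in col 1, lands at row 4
Move 4: O drops in col 2, lands at row 4
Move 5: X drops in col 3, lands at row 2
Move 6: O drops in col 2, lands at row 3
Move 7: X drops in col 0, lands at row 4
Move 8: O drops in col 0, lands at row 3
Move 9: X drops in col 3, lands at row 1

Answer: .....
...X.
...X.
O.OO.
XXOX.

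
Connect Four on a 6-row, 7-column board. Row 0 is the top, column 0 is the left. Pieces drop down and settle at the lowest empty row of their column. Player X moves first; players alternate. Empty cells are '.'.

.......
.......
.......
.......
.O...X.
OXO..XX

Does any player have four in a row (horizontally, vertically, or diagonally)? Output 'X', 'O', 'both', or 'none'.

none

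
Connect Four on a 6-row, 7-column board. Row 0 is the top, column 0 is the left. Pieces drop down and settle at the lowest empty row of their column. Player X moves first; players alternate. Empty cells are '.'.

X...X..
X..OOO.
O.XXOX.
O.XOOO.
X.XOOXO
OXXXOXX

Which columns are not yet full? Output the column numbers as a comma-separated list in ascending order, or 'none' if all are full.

col 0: top cell = 'X' → FULL
col 1: top cell = '.' → open
col 2: top cell = '.' → open
col 3: top cell = '.' → open
col 4: top cell = 'X' → FULL
col 5: top cell = '.' → open
col 6: top cell = '.' → open

Answer: 1,2,3,5,6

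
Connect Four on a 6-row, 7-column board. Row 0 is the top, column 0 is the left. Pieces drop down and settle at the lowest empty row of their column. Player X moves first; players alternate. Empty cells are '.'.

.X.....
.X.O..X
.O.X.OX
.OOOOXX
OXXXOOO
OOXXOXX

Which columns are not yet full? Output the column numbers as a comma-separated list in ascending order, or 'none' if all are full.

col 0: top cell = '.' → open
col 1: top cell = 'X' → FULL
col 2: top cell = '.' → open
col 3: top cell = '.' → open
col 4: top cell = '.' → open
col 5: top cell = '.' → open
col 6: top cell = '.' → open

Answer: 0,2,3,4,5,6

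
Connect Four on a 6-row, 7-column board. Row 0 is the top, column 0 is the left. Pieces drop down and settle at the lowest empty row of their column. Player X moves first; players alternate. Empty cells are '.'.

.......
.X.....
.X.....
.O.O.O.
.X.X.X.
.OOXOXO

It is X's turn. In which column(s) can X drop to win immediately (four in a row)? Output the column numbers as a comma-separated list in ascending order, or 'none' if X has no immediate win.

Answer: none

Derivation:
col 0: drop X → no win
col 1: drop X → no win
col 2: drop X → no win
col 3: drop X → no win
col 4: drop X → no win
col 5: drop X → no win
col 6: drop X → no win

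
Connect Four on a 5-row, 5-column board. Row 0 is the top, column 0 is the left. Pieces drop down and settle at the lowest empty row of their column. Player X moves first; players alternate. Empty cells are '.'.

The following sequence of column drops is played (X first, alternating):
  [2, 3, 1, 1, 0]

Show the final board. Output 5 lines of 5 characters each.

Move 1: X drops in col 2, lands at row 4
Move 2: O drops in col 3, lands at row 4
Move 3: X drops in col 1, lands at row 4
Move 4: O drops in col 1, lands at row 3
Move 5: X drops in col 0, lands at row 4

Answer: .....
.....
.....
.O...
XXXO.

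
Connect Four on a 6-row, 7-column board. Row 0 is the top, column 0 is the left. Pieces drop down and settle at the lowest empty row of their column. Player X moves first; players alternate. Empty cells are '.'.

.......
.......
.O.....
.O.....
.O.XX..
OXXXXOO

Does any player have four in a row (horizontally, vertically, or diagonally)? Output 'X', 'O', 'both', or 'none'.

X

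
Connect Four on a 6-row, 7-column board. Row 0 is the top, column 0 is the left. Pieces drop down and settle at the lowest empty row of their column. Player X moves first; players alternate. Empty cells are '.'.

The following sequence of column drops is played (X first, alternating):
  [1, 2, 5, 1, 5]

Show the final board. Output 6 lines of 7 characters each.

Answer: .......
.......
.......
.......
.O...X.
.XO..X.

Derivation:
Move 1: X drops in col 1, lands at row 5
Move 2: O drops in col 2, lands at row 5
Move 3: X drops in col 5, lands at row 5
Move 4: O drops in col 1, lands at row 4
Move 5: X drops in col 5, lands at row 4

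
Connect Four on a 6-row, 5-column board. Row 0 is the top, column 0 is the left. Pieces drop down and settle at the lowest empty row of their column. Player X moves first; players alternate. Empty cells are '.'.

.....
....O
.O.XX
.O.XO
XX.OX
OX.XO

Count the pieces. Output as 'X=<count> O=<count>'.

X=8 O=7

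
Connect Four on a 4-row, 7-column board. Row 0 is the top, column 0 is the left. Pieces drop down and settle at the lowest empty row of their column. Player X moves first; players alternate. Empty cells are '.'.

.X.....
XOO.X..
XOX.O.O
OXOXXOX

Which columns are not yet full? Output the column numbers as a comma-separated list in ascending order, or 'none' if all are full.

col 0: top cell = '.' → open
col 1: top cell = 'X' → FULL
col 2: top cell = '.' → open
col 3: top cell = '.' → open
col 4: top cell = '.' → open
col 5: top cell = '.' → open
col 6: top cell = '.' → open

Answer: 0,2,3,4,5,6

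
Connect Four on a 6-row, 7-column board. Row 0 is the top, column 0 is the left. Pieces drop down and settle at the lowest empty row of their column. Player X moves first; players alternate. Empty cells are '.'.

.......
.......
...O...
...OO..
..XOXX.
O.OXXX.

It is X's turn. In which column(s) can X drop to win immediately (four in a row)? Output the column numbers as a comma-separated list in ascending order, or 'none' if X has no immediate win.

Answer: 6

Derivation:
col 0: drop X → no win
col 1: drop X → no win
col 2: drop X → no win
col 3: drop X → no win
col 4: drop X → no win
col 5: drop X → no win
col 6: drop X → WIN!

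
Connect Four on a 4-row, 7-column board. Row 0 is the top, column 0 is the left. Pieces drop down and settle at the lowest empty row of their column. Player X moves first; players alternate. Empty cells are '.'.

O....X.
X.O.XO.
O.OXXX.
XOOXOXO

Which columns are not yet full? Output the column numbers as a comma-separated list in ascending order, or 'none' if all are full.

Answer: 1,2,3,4,6

Derivation:
col 0: top cell = 'O' → FULL
col 1: top cell = '.' → open
col 2: top cell = '.' → open
col 3: top cell = '.' → open
col 4: top cell = '.' → open
col 5: top cell = 'X' → FULL
col 6: top cell = '.' → open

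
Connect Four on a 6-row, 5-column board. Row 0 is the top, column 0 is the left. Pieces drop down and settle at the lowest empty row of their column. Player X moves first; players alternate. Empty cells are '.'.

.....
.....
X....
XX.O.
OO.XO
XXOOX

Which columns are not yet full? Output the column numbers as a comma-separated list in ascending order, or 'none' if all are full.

Answer: 0,1,2,3,4

Derivation:
col 0: top cell = '.' → open
col 1: top cell = '.' → open
col 2: top cell = '.' → open
col 3: top cell = '.' → open
col 4: top cell = '.' → open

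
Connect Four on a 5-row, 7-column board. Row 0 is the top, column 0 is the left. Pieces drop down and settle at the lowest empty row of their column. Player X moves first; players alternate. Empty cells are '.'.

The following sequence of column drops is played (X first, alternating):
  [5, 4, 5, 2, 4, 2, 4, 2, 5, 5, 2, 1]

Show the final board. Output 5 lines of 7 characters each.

Move 1: X drops in col 5, lands at row 4
Move 2: O drops in col 4, lands at row 4
Move 3: X drops in col 5, lands at row 3
Move 4: O drops in col 2, lands at row 4
Move 5: X drops in col 4, lands at row 3
Move 6: O drops in col 2, lands at row 3
Move 7: X drops in col 4, lands at row 2
Move 8: O drops in col 2, lands at row 2
Move 9: X drops in col 5, lands at row 2
Move 10: O drops in col 5, lands at row 1
Move 11: X drops in col 2, lands at row 1
Move 12: O drops in col 1, lands at row 4

Answer: .......
..X..O.
..O.XX.
..O.XX.
.OO.OX.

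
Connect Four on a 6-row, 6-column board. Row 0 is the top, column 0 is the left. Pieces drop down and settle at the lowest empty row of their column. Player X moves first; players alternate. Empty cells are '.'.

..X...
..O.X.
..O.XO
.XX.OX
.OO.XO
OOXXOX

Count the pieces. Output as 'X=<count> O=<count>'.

X=10 O=10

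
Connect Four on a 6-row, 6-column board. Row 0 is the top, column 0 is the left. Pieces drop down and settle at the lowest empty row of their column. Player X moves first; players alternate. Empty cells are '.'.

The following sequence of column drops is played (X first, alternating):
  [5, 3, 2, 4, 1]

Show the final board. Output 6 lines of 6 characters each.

Move 1: X drops in col 5, lands at row 5
Move 2: O drops in col 3, lands at row 5
Move 3: X drops in col 2, lands at row 5
Move 4: O drops in col 4, lands at row 5
Move 5: X drops in col 1, lands at row 5

Answer: ......
......
......
......
......
.XXOOX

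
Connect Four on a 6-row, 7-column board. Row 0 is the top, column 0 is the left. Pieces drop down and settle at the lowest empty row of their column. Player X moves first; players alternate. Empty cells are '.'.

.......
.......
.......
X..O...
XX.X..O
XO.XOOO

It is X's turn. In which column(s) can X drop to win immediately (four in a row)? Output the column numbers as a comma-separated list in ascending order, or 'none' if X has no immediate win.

col 0: drop X → WIN!
col 1: drop X → no win
col 2: drop X → no win
col 3: drop X → no win
col 4: drop X → no win
col 5: drop X → no win
col 6: drop X → no win

Answer: 0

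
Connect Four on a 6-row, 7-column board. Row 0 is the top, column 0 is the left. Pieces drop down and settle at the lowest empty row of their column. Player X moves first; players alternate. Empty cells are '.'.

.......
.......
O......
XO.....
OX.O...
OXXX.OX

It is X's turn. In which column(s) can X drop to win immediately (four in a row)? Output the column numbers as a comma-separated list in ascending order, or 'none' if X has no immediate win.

Answer: 4

Derivation:
col 0: drop X → no win
col 1: drop X → no win
col 2: drop X → no win
col 3: drop X → no win
col 4: drop X → WIN!
col 5: drop X → no win
col 6: drop X → no win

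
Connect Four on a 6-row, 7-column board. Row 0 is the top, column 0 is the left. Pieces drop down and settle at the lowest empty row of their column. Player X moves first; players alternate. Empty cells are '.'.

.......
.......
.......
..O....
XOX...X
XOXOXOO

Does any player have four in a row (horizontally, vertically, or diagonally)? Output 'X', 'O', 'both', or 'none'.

none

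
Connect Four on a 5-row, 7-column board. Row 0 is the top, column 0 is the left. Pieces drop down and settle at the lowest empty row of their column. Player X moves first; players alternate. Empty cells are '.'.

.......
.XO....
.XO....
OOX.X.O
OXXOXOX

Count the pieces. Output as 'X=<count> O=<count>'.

X=8 O=8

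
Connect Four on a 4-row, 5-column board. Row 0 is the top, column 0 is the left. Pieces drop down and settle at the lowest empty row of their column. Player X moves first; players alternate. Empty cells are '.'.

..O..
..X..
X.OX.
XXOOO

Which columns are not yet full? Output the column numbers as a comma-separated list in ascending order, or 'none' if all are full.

col 0: top cell = '.' → open
col 1: top cell = '.' → open
col 2: top cell = 'O' → FULL
col 3: top cell = '.' → open
col 4: top cell = '.' → open

Answer: 0,1,3,4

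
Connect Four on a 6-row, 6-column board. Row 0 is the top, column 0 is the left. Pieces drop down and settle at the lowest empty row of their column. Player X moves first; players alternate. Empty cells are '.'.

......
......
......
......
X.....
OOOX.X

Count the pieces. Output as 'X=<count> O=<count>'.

X=3 O=3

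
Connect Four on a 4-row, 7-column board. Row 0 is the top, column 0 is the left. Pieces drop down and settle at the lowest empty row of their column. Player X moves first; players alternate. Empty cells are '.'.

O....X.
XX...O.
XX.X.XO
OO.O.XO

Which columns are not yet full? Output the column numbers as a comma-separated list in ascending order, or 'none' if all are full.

col 0: top cell = 'O' → FULL
col 1: top cell = '.' → open
col 2: top cell = '.' → open
col 3: top cell = '.' → open
col 4: top cell = '.' → open
col 5: top cell = 'X' → FULL
col 6: top cell = '.' → open

Answer: 1,2,3,4,6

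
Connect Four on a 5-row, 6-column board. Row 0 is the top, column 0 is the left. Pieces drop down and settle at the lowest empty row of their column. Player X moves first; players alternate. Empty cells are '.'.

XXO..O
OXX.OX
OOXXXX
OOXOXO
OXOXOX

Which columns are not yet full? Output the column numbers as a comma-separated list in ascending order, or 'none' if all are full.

col 0: top cell = 'X' → FULL
col 1: top cell = 'X' → FULL
col 2: top cell = 'O' → FULL
col 3: top cell = '.' → open
col 4: top cell = '.' → open
col 5: top cell = 'O' → FULL

Answer: 3,4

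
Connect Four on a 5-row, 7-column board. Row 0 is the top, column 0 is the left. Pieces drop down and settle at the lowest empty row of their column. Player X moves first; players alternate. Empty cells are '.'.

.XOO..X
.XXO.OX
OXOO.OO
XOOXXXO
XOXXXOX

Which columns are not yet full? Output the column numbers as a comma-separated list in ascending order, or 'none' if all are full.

col 0: top cell = '.' → open
col 1: top cell = 'X' → FULL
col 2: top cell = 'O' → FULL
col 3: top cell = 'O' → FULL
col 4: top cell = '.' → open
col 5: top cell = '.' → open
col 6: top cell = 'X' → FULL

Answer: 0,4,5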